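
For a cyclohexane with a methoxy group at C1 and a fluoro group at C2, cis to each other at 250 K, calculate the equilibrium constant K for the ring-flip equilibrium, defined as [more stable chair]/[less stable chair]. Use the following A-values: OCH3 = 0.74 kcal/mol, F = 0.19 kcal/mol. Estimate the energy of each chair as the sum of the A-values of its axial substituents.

K ≈ 3.03

C1 and C2 have opposite parity, so for the cis isomer the two substituents are one axial and one equatorial in each chair.
Chair I (methoxy axial, fluoro equatorial): E = 0.74 kcal/mol; chair II (methoxy equatorial, fluoro axial): E = 0.19 kcal/mol.
ΔG = 0.55 kcal/mol between the two chairs.
K = exp(ΔG/RT) with R = 1.987×10⁻³ kcal mol⁻¹ K⁻¹ and T = 250 K gives K ≈ 3.03.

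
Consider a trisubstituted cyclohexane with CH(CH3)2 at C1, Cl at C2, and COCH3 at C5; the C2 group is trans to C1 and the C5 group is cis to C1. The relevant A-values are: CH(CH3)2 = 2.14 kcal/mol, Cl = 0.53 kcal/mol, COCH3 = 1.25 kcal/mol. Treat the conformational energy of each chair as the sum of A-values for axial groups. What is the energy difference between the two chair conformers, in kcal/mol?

3.92 kcal/mol

Chair I (isopropyl axial, chloro axial, acetyl axial): E = 3.92 kcal/mol.
Chair II (isopropyl equatorial, chloro equatorial, acetyl equatorial): E = 0.00 kcal/mol.
ΔE = 3.92 − 0.00 = 3.92 kcal/mol; chair II is more stable.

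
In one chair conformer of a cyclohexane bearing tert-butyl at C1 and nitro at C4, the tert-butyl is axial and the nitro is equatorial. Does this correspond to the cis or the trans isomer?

cis

C1 and C4 have opposite parity, so their axial bonds point in opposite directions.
With opposite-parity carbons, two substituents on the same face are one axial and one equatorial; opposite faces give both axial or both equatorial.
Here the groups are axial/equatorial → same face → cis.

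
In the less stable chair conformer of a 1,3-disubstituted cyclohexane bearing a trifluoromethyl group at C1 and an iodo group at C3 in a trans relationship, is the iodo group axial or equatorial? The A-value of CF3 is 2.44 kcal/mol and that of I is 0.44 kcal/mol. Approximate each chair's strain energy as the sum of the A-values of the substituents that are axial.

C1 and C3 have the same parity, so for the trans isomer the two substituents are one axial and one equatorial in each chair.
Chair I (trifluoromethyl axial, iodo equatorial): E = 2.44 kcal/mol.
Chair II (trifluoromethyl equatorial, iodo axial): E = 0.44 kcal/mol.
Chair I is the less stable (higher-energy) conformer, and in that chair the iodo group is equatorial.

equatorial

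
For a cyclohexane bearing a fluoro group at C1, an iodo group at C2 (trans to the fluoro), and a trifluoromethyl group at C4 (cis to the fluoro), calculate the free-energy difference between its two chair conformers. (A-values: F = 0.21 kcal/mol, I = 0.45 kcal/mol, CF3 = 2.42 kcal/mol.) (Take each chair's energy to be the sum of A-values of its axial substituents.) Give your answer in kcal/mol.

1.76 kcal/mol

Chair I (fluoro axial, iodo axial, trifluoromethyl equatorial): E = 0.66 kcal/mol.
Chair II (fluoro equatorial, iodo equatorial, trifluoromethyl axial): E = 2.42 kcal/mol.
ΔE = 2.42 − 0.66 = 1.76 kcal/mol; chair I is more stable.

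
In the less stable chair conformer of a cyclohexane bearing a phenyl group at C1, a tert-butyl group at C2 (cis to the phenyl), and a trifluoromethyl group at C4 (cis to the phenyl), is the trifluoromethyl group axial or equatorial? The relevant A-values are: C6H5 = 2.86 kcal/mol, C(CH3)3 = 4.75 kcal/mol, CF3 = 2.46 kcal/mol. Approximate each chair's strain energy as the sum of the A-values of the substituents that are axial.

axial

Chair I (phenyl axial, tert-butyl equatorial, trifluoromethyl equatorial): E = 2.86 kcal/mol.
Chair II (phenyl equatorial, tert-butyl axial, trifluoromethyl axial): E = 7.21 kcal/mol.
Chair II is the less stable (higher-energy) conformer, and in that chair the trifluoromethyl group is axial.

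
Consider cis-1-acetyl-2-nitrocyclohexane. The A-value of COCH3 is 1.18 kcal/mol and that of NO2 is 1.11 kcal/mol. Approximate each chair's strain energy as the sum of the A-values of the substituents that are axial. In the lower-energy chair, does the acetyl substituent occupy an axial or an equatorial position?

C1 and C2 have opposite parity, so for the cis isomer the two substituents are one axial and one equatorial in each chair.
Chair I (acetyl axial, nitro equatorial): E = 1.18 kcal/mol.
Chair II (acetyl equatorial, nitro axial): E = 1.11 kcal/mol.
Chair II is the more stable (lower-energy) conformer, and in that chair the acetyl group is equatorial.

equatorial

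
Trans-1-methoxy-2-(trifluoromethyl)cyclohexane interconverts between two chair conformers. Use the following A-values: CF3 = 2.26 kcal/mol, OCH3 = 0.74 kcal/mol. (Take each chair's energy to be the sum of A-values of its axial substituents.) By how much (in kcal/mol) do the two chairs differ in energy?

3.00 kcal/mol

C1 and C2 have opposite parity, so for the trans isomer the two substituents are e,e in one chair and a,a in the other.
Chair I (trifluoromethyl axial, methoxy axial): E = 3.00 kcal/mol.
Chair II (trifluoromethyl equatorial, methoxy equatorial): E = 0.00 kcal/mol.
ΔE = 3.00 − 0.00 = 3.00 kcal/mol; chair II is more stable.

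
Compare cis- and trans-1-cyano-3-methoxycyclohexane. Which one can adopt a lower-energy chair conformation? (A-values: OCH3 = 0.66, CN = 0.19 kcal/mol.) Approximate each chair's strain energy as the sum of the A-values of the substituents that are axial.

cis

At 1,3 positions (parity same): cis → (e,e or a,a); trans → (a,e or e,a).
Best chair for cis: E = 0.00 kcal/mol; best chair for trans: E = 0.19 kcal/mol.
The cis isomer is lower by 0.19 kcal/mol.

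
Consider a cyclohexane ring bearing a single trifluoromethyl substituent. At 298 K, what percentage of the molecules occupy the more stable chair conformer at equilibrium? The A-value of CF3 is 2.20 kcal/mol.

One chair has the trifluoromethyl group axial (E = 2.20 kcal/mol) and the other has it equatorial (E = 0).
ΔG = 2.20 kcal/mol between the two chairs.
K = exp(ΔG/RT) with R = 1.987×10⁻³ kcal mol⁻¹ K⁻¹ and T = 298 K gives K ≈ 41.1.
Fraction in the lower-energy chair = K/(K+1) = 97.6%.

97.6%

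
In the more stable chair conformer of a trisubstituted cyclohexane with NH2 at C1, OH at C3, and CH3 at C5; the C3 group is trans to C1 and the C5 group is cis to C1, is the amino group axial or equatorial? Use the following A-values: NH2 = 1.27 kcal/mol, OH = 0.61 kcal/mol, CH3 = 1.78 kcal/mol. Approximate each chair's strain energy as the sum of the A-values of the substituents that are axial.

equatorial

Chair I (amino axial, hydroxyl equatorial, methyl axial): E = 3.05 kcal/mol.
Chair II (amino equatorial, hydroxyl axial, methyl equatorial): E = 0.61 kcal/mol.
Chair II is the more stable (lower-energy) conformer, and in that chair the amino group is equatorial.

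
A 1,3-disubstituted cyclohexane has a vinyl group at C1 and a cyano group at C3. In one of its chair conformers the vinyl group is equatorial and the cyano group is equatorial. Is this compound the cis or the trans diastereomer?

C1 and C3 have the same parity, so their axial bonds point in the same direction.
With same-parity carbons, two substituents on the same face are both axial or both equatorial; opposite faces give one of each.
Here the groups are equatorial/equatorial → same face → cis.

cis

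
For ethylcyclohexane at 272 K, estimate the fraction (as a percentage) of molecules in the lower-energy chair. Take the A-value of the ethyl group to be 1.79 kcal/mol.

96.5%

One chair has the ethyl group axial (E = 1.79 kcal/mol) and the other has it equatorial (E = 0).
ΔG = 1.79 kcal/mol between the two chairs.
K = exp(ΔG/RT) with R = 1.987×10⁻³ kcal mol⁻¹ K⁻¹ and T = 272 K gives K ≈ 27.4.
Fraction in the lower-energy chair = K/(K+1) = 96.5%.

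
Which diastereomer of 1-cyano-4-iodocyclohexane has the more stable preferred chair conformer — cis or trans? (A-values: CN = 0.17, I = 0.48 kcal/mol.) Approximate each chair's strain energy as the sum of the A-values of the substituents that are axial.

At 1,4 positions (parity opposite): cis → (a,e or e,a); trans → (e,e or a,a).
Best chair for cis: E = 0.17 kcal/mol; best chair for trans: E = 0.00 kcal/mol.
The trans isomer is lower by 0.17 kcal/mol.

trans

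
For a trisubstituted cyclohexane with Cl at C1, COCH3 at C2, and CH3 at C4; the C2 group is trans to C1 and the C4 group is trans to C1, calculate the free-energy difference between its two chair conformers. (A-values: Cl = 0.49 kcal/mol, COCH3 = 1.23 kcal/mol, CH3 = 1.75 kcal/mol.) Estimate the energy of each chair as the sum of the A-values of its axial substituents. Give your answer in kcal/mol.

Chair I (chloro axial, acetyl axial, methyl axial): E = 3.47 kcal/mol.
Chair II (chloro equatorial, acetyl equatorial, methyl equatorial): E = 0.00 kcal/mol.
ΔE = 3.47 − 0.00 = 3.47 kcal/mol; chair II is more stable.

3.47 kcal/mol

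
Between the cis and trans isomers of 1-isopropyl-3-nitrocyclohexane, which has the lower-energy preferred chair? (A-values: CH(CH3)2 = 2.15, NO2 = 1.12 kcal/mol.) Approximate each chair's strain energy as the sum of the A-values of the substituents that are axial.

cis

At 1,3 positions (parity same): cis → (e,e or a,a); trans → (a,e or e,a).
Best chair for cis: E = 0.00 kcal/mol; best chair for trans: E = 1.12 kcal/mol.
The cis isomer is lower by 1.12 kcal/mol.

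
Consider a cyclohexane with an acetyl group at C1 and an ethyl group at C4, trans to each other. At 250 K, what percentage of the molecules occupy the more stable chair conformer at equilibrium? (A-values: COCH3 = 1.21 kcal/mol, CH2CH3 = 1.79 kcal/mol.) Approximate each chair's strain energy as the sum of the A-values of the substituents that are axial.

C1 and C4 have opposite parity, so for the trans isomer the two substituents are e,e in one chair and a,a in the other.
Chair I (acetyl axial, ethyl axial): E = 3.00 kcal/mol; chair II (acetyl equatorial, ethyl equatorial): E = 0.00 kcal/mol.
ΔG = 3.00 kcal/mol between the two chairs.
K = exp(ΔG/RT) with R = 1.987×10⁻³ kcal mol⁻¹ K⁻¹ and T = 250 K gives K ≈ 420.
Fraction in the lower-energy chair = K/(K+1) = 99.8%.

99.8%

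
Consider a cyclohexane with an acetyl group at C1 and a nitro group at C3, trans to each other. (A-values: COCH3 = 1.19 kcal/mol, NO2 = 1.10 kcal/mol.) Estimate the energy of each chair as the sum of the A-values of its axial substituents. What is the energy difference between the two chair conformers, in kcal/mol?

C1 and C3 have the same parity, so for the trans isomer the two substituents are one axial and one equatorial in each chair.
Chair I (acetyl axial, nitro equatorial): E = 1.19 kcal/mol.
Chair II (acetyl equatorial, nitro axial): E = 1.10 kcal/mol.
ΔE = 1.19 − 1.10 = 0.09 kcal/mol; chair II is more stable.

0.09 kcal/mol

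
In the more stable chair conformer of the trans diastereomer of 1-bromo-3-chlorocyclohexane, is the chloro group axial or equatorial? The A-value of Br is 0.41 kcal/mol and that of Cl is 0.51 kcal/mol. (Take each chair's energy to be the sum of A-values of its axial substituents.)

C1 and C3 have the same parity, so for the trans isomer the two substituents are one axial and one equatorial in each chair.
Chair I (bromo axial, chloro equatorial): E = 0.41 kcal/mol.
Chair II (bromo equatorial, chloro axial): E = 0.51 kcal/mol.
Chair I is the more stable (lower-energy) conformer, and in that chair the chloro group is equatorial.

equatorial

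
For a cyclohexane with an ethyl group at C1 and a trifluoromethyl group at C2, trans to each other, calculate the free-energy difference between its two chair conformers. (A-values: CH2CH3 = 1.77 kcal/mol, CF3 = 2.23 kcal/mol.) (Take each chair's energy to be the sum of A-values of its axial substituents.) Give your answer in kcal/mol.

4.00 kcal/mol

C1 and C2 have opposite parity, so for the trans isomer the two substituents are e,e in one chair and a,a in the other.
Chair I (ethyl axial, trifluoromethyl axial): E = 4.00 kcal/mol.
Chair II (ethyl equatorial, trifluoromethyl equatorial): E = 0.00 kcal/mol.
ΔE = 4.00 − 0.00 = 4.00 kcal/mol; chair II is more stable.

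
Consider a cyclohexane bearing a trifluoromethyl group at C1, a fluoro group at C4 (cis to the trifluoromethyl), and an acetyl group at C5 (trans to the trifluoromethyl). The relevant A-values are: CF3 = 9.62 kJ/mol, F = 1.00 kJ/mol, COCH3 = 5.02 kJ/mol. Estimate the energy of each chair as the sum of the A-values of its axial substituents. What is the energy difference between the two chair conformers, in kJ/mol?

3.60 kJ/mol

Chair I (trifluoromethyl axial, fluoro equatorial, acetyl equatorial): E = 9.62 kJ/mol.
Chair II (trifluoromethyl equatorial, fluoro axial, acetyl axial): E = 6.02 kJ/mol.
ΔE = 9.62 − 6.02 = 3.60 kJ/mol; chair II is more stable.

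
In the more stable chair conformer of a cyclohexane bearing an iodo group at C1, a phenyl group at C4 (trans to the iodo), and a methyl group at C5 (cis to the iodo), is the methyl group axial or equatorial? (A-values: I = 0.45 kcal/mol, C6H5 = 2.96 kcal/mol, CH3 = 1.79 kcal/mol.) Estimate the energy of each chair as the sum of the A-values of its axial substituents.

equatorial

Chair I (iodo axial, phenyl axial, methyl axial): E = 5.20 kcal/mol.
Chair II (iodo equatorial, phenyl equatorial, methyl equatorial): E = 0.00 kcal/mol.
Chair II is the more stable (lower-energy) conformer, and in that chair the methyl group is equatorial.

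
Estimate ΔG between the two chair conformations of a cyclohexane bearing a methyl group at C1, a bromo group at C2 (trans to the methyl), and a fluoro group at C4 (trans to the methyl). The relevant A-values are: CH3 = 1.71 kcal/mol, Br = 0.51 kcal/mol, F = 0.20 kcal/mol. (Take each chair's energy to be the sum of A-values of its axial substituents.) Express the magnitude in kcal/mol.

2.42 kcal/mol

Chair I (methyl axial, bromo axial, fluoro axial): E = 2.42 kcal/mol.
Chair II (methyl equatorial, bromo equatorial, fluoro equatorial): E = 0.00 kcal/mol.
ΔE = 2.42 − 0.00 = 2.42 kcal/mol; chair II is more stable.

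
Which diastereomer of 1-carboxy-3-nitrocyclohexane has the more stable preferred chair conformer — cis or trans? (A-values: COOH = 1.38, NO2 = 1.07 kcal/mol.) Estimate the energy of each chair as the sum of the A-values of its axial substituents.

At 1,3 positions (parity same): cis → (e,e or a,a); trans → (a,e or e,a).
Best chair for cis: E = 0.00 kcal/mol; best chair for trans: E = 1.07 kcal/mol.
The cis isomer is lower by 1.07 kcal/mol.

cis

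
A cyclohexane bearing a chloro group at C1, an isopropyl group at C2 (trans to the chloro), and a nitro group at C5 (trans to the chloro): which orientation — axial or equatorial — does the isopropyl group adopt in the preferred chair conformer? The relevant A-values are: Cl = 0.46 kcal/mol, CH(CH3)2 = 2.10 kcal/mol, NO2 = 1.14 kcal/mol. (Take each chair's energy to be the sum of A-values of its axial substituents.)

equatorial

Chair I (chloro axial, isopropyl axial, nitro equatorial): E = 2.56 kcal/mol.
Chair II (chloro equatorial, isopropyl equatorial, nitro axial): E = 1.14 kcal/mol.
Chair II is the more stable (lower-energy) conformer, and in that chair the isopropyl group is equatorial.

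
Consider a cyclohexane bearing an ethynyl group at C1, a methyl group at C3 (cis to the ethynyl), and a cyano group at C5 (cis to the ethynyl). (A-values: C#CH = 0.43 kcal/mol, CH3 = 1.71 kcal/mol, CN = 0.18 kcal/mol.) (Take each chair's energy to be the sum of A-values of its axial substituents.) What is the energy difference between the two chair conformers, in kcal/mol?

2.32 kcal/mol

Chair I (ethynyl axial, methyl axial, cyano axial): E = 2.32 kcal/mol.
Chair II (ethynyl equatorial, methyl equatorial, cyano equatorial): E = 0.00 kcal/mol.
ΔE = 2.32 − 0.00 = 2.32 kcal/mol; chair II is more stable.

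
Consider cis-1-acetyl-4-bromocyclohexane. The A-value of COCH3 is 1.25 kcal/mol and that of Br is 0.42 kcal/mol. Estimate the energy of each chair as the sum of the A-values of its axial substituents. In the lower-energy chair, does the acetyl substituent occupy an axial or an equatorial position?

equatorial

C1 and C4 have opposite parity, so for the cis isomer the two substituents are one axial and one equatorial in each chair.
Chair I (acetyl axial, bromo equatorial): E = 1.25 kcal/mol.
Chair II (acetyl equatorial, bromo axial): E = 0.42 kcal/mol.
Chair II is the more stable (lower-energy) conformer, and in that chair the acetyl group is equatorial.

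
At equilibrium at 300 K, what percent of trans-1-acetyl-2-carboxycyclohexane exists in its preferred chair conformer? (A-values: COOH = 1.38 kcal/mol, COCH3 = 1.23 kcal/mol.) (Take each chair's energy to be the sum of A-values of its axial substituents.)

98.8%

C1 and C2 have opposite parity, so for the trans isomer the two substituents are e,e in one chair and a,a in the other.
Chair I (carboxyl axial, acetyl axial): E = 2.61 kcal/mol; chair II (carboxyl equatorial, acetyl equatorial): E = 0.00 kcal/mol.
ΔG = 2.61 kcal/mol between the two chairs.
K = exp(ΔG/RT) with R = 1.987×10⁻³ kcal mol⁻¹ K⁻¹ and T = 300 K gives K ≈ 79.7.
Fraction in the lower-energy chair = K/(K+1) = 98.8%.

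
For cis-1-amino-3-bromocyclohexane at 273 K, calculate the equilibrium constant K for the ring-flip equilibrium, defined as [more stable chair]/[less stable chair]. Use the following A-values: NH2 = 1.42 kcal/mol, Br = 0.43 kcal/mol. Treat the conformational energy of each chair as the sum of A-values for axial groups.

C1 and C3 have the same parity, so for the cis isomer the two substituents are e,e in one chair and a,a in the other.
Chair I (amino axial, bromo axial): E = 1.85 kcal/mol; chair II (amino equatorial, bromo equatorial): E = 0.00 kcal/mol.
ΔG = 1.85 kcal/mol between the two chairs.
K = exp(ΔG/RT) with R = 1.987×10⁻³ kcal mol⁻¹ K⁻¹ and T = 273 K gives K ≈ 30.3.

K ≈ 30.3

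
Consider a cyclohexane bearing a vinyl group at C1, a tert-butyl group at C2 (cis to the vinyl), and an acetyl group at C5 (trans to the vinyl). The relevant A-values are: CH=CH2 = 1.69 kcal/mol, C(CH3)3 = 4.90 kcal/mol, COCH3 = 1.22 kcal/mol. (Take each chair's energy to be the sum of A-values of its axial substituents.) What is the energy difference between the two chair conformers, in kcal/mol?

4.43 kcal/mol

Chair I (vinyl axial, tert-butyl equatorial, acetyl equatorial): E = 1.69 kcal/mol.
Chair II (vinyl equatorial, tert-butyl axial, acetyl axial): E = 6.12 kcal/mol.
ΔE = 6.12 − 1.69 = 4.43 kcal/mol; chair I is more stable.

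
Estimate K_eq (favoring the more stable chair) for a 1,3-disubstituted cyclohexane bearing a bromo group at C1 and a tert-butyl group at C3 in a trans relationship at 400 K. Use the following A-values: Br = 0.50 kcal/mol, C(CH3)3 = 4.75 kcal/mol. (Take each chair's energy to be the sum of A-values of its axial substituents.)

C1 and C3 have the same parity, so for the trans isomer the two substituents are one axial and one equatorial in each chair.
Chair I (bromo axial, tert-butyl equatorial): E = 0.50 kcal/mol; chair II (bromo equatorial, tert-butyl axial): E = 4.75 kcal/mol.
ΔG = 4.25 kcal/mol between the two chairs.
K = exp(ΔG/RT) with R = 1.987×10⁻³ kcal mol⁻¹ K⁻¹ and T = 400 K gives K ≈ 210.

K ≈ 210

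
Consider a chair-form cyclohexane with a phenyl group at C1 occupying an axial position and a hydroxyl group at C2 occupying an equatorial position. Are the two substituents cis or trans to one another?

cis

C1 and C2 have opposite parity, so their axial bonds point in opposite directions.
With opposite-parity carbons, two substituents on the same face are one axial and one equatorial; opposite faces give both axial or both equatorial.
Here the groups are axial/equatorial → same face → cis.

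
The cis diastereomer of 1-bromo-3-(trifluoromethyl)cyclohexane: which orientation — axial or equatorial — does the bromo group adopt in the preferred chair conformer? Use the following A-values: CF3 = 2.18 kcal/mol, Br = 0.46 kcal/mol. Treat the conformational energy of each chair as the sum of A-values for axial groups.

equatorial

C1 and C3 have the same parity, so for the cis isomer the two substituents are e,e in one chair and a,a in the other.
Chair I (trifluoromethyl axial, bromo axial): E = 2.64 kcal/mol.
Chair II (trifluoromethyl equatorial, bromo equatorial): E = 0.00 kcal/mol.
Chair II is the more stable (lower-energy) conformer, and in that chair the bromo group is equatorial.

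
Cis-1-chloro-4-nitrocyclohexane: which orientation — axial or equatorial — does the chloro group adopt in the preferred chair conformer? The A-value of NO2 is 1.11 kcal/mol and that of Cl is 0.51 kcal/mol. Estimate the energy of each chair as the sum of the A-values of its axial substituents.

axial

C1 and C4 have opposite parity, so for the cis isomer the two substituents are one axial and one equatorial in each chair.
Chair I (nitro axial, chloro equatorial): E = 1.11 kcal/mol.
Chair II (nitro equatorial, chloro axial): E = 0.51 kcal/mol.
Chair II is the more stable (lower-energy) conformer, and in that chair the chloro group is axial.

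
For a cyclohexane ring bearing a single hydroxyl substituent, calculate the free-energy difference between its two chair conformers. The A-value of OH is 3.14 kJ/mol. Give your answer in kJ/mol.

3.14 kJ/mol

A monosubstituted cyclohexane has one chair with the hydroxyl group axial (E = A = 3.14 kJ/mol) and one with it equatorial (E = 0).
ΔE = 3.14 − 0 = 3.14 kJ/mol.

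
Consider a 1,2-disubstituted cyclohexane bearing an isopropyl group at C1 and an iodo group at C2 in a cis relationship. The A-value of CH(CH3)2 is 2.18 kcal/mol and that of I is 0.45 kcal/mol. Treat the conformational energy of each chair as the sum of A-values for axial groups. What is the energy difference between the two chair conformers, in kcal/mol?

1.73 kcal/mol

C1 and C2 have opposite parity, so for the cis isomer the two substituents are one axial and one equatorial in each chair.
Chair I (isopropyl axial, iodo equatorial): E = 2.18 kcal/mol.
Chair II (isopropyl equatorial, iodo axial): E = 0.45 kcal/mol.
ΔE = 2.18 − 0.45 = 1.73 kcal/mol; chair II is more stable.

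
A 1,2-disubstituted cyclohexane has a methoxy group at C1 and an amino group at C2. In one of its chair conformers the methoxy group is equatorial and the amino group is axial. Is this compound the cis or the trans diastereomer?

cis

C1 and C2 have opposite parity, so their axial bonds point in opposite directions.
With opposite-parity carbons, two substituents on the same face are one axial and one equatorial; opposite faces give both axial or both equatorial.
Here the groups are equatorial/axial → same face → cis.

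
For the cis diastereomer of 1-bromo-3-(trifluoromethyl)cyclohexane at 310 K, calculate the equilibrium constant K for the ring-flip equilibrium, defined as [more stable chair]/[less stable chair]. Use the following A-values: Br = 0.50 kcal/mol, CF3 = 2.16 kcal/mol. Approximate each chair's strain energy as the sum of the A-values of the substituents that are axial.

C1 and C3 have the same parity, so for the cis isomer the two substituents are e,e in one chair and a,a in the other.
Chair I (bromo axial, trifluoromethyl axial): E = 2.66 kcal/mol; chair II (bromo equatorial, trifluoromethyl equatorial): E = 0.00 kcal/mol.
ΔG = 2.66 kcal/mol between the two chairs.
K = exp(ΔG/RT) with R = 1.987×10⁻³ kcal mol⁻¹ K⁻¹ and T = 310 K gives K ≈ 75.1.

K ≈ 75.1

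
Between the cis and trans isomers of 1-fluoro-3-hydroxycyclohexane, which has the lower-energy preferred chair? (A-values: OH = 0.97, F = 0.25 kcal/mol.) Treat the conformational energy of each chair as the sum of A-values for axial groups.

At 1,3 positions (parity same): cis → (e,e or a,a); trans → (a,e or e,a).
Best chair for cis: E = 0.00 kcal/mol; best chair for trans: E = 0.25 kcal/mol.
The cis isomer is lower by 0.25 kcal/mol.

cis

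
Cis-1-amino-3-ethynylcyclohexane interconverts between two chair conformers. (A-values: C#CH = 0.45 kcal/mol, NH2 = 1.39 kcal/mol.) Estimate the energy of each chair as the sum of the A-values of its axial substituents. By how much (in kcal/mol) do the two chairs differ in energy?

C1 and C3 have the same parity, so for the cis isomer the two substituents are e,e in one chair and a,a in the other.
Chair I (ethynyl axial, amino axial): E = 1.84 kcal/mol.
Chair II (ethynyl equatorial, amino equatorial): E = 0.00 kcal/mol.
ΔE = 1.84 − 0.00 = 1.84 kcal/mol; chair II is more stable.

1.84 kcal/mol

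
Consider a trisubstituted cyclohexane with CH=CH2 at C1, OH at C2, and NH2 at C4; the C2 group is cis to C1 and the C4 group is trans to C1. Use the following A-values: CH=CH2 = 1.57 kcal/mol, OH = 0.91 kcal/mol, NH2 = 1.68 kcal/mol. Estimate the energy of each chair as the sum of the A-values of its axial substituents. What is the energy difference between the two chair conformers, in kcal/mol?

2.34 kcal/mol

Chair I (vinyl axial, hydroxyl equatorial, amino axial): E = 3.25 kcal/mol.
Chair II (vinyl equatorial, hydroxyl axial, amino equatorial): E = 0.91 kcal/mol.
ΔE = 3.25 − 0.91 = 2.34 kcal/mol; chair II is more stable.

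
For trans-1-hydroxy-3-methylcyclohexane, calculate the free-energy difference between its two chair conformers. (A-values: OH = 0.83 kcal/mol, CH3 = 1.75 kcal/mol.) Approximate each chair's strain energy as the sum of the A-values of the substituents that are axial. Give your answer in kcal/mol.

0.92 kcal/mol

C1 and C3 have the same parity, so for the trans isomer the two substituents are one axial and one equatorial in each chair.
Chair I (hydroxyl axial, methyl equatorial): E = 0.83 kcal/mol.
Chair II (hydroxyl equatorial, methyl axial): E = 1.75 kcal/mol.
ΔE = 1.75 − 0.83 = 0.92 kcal/mol; chair I is more stable.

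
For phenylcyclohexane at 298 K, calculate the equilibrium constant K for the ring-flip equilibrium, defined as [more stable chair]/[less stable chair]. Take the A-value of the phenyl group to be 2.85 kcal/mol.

K ≈ 123

One chair has the phenyl group axial (E = 2.85 kcal/mol) and the other has it equatorial (E = 0).
ΔG = 2.85 kcal/mol between the two chairs.
K = exp(ΔG/RT) with R = 1.987×10⁻³ kcal mol⁻¹ K⁻¹ and T = 298 K gives K ≈ 123.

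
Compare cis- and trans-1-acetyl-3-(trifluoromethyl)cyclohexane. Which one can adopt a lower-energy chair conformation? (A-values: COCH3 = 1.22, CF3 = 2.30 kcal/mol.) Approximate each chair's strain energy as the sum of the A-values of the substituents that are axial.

At 1,3 positions (parity same): cis → (e,e or a,a); trans → (a,e or e,a).
Best chair for cis: E = 0.00 kcal/mol; best chair for trans: E = 1.22 kcal/mol.
The cis isomer is lower by 1.22 kcal/mol.

cis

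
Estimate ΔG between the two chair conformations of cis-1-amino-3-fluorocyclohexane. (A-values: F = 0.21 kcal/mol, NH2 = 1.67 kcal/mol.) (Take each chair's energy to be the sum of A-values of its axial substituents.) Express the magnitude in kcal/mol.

C1 and C3 have the same parity, so for the cis isomer the two substituents are e,e in one chair and a,a in the other.
Chair I (fluoro axial, amino axial): E = 1.88 kcal/mol.
Chair II (fluoro equatorial, amino equatorial): E = 0.00 kcal/mol.
ΔE = 1.88 − 0.00 = 1.88 kcal/mol; chair II is more stable.

1.88 kcal/mol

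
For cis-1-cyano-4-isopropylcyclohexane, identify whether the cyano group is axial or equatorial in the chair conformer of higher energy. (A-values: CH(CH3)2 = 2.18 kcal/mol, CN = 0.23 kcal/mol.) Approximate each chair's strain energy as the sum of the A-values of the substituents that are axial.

C1 and C4 have opposite parity, so for the cis isomer the two substituents are one axial and one equatorial in each chair.
Chair I (isopropyl axial, cyano equatorial): E = 2.18 kcal/mol.
Chair II (isopropyl equatorial, cyano axial): E = 0.23 kcal/mol.
Chair I is the less stable (higher-energy) conformer, and in that chair the cyano group is equatorial.

equatorial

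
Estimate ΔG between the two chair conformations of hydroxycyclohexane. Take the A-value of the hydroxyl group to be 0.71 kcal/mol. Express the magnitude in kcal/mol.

0.71 kcal/mol

A monosubstituted cyclohexane has one chair with the hydroxyl group axial (E = A = 0.71 kcal/mol) and one with it equatorial (E = 0).
ΔE = 0.71 − 0 = 0.71 kcal/mol.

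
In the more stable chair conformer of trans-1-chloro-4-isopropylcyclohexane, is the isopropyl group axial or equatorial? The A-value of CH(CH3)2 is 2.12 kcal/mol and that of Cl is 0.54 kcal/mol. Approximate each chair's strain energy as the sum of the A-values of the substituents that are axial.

equatorial

C1 and C4 have opposite parity, so for the trans isomer the two substituents are e,e in one chair and a,a in the other.
Chair I (isopropyl axial, chloro axial): E = 2.66 kcal/mol.
Chair II (isopropyl equatorial, chloro equatorial): E = 0.00 kcal/mol.
Chair II is the more stable (lower-energy) conformer, and in that chair the isopropyl group is equatorial.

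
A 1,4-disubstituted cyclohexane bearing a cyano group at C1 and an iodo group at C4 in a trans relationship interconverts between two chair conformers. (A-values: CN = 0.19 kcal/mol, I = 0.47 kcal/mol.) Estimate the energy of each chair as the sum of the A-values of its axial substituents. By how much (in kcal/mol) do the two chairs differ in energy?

0.66 kcal/mol

C1 and C4 have opposite parity, so for the trans isomer the two substituents are e,e in one chair and a,a in the other.
Chair I (cyano axial, iodo axial): E = 0.66 kcal/mol.
Chair II (cyano equatorial, iodo equatorial): E = 0.00 kcal/mol.
ΔE = 0.66 − 0.00 = 0.66 kcal/mol; chair II is more stable.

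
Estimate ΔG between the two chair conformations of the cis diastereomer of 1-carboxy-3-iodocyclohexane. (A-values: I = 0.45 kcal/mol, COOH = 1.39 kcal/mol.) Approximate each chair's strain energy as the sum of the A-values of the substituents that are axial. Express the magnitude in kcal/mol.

C1 and C3 have the same parity, so for the cis isomer the two substituents are e,e in one chair and a,a in the other.
Chair I (iodo axial, carboxyl axial): E = 1.84 kcal/mol.
Chair II (iodo equatorial, carboxyl equatorial): E = 0.00 kcal/mol.
ΔE = 1.84 − 0.00 = 1.84 kcal/mol; chair II is more stable.

1.84 kcal/mol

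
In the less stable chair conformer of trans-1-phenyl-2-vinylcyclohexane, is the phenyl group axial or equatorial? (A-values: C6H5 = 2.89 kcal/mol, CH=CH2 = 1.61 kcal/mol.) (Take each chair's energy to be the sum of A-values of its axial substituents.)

C1 and C2 have opposite parity, so for the trans isomer the two substituents are e,e in one chair and a,a in the other.
Chair I (phenyl axial, vinyl axial): E = 4.50 kcal/mol.
Chair II (phenyl equatorial, vinyl equatorial): E = 0.00 kcal/mol.
Chair I is the less stable (higher-energy) conformer, and in that chair the phenyl group is axial.

axial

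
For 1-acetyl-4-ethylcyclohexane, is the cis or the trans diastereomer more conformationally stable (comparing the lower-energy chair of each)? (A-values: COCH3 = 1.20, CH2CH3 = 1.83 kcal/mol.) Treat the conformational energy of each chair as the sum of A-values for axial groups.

At 1,4 positions (parity opposite): cis → (a,e or e,a); trans → (e,e or a,a).
Best chair for cis: E = 1.20 kcal/mol; best chair for trans: E = 0.00 kcal/mol.
The trans isomer is lower by 1.20 kcal/mol.

trans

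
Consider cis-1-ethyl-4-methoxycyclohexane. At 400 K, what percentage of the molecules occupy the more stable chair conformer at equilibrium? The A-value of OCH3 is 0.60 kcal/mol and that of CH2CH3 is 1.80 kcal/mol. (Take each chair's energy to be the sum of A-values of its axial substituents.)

81.9%

C1 and C4 have opposite parity, so for the cis isomer the two substituents are one axial and one equatorial in each chair.
Chair I (methoxy axial, ethyl equatorial): E = 0.60 kcal/mol; chair II (methoxy equatorial, ethyl axial): E = 1.80 kcal/mol.
ΔG = 1.20 kcal/mol between the two chairs.
K = exp(ΔG/RT) with R = 1.987×10⁻³ kcal mol⁻¹ K⁻¹ and T = 400 K gives K ≈ 4.53.
Fraction in the lower-energy chair = K/(K+1) = 81.9%.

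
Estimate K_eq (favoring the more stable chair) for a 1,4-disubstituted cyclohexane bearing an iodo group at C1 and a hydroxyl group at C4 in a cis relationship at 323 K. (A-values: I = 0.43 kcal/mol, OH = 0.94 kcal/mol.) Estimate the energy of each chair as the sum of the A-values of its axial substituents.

C1 and C4 have opposite parity, so for the cis isomer the two substituents are one axial and one equatorial in each chair.
Chair I (iodo axial, hydroxyl equatorial): E = 0.43 kcal/mol; chair II (iodo equatorial, hydroxyl axial): E = 0.94 kcal/mol.
ΔG = 0.51 kcal/mol between the two chairs.
K = exp(ΔG/RT) with R = 1.987×10⁻³ kcal mol⁻¹ K⁻¹ and T = 323 K gives K ≈ 2.21.

K ≈ 2.21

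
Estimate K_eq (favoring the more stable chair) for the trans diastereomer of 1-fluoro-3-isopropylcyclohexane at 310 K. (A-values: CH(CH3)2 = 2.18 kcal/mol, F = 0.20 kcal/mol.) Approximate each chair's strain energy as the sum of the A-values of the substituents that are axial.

K ≈ 24.9

C1 and C3 have the same parity, so for the trans isomer the two substituents are one axial and one equatorial in each chair.
Chair I (isopropyl axial, fluoro equatorial): E = 2.18 kcal/mol; chair II (isopropyl equatorial, fluoro axial): E = 0.20 kcal/mol.
ΔG = 1.98 kcal/mol between the two chairs.
K = exp(ΔG/RT) with R = 1.987×10⁻³ kcal mol⁻¹ K⁻¹ and T = 310 K gives K ≈ 24.9.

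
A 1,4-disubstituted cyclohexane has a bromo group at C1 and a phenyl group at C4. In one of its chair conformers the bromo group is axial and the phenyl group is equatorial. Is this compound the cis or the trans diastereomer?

C1 and C4 have opposite parity, so their axial bonds point in opposite directions.
With opposite-parity carbons, two substituents on the same face are one axial and one equatorial; opposite faces give both axial or both equatorial.
Here the groups are axial/equatorial → same face → cis.

cis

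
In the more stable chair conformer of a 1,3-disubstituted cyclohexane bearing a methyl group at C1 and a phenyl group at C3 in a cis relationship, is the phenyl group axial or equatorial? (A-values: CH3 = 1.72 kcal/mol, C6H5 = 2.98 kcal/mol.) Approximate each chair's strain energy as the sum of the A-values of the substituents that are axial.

equatorial

C1 and C3 have the same parity, so for the cis isomer the two substituents are e,e in one chair and a,a in the other.
Chair I (methyl axial, phenyl axial): E = 4.70 kcal/mol.
Chair II (methyl equatorial, phenyl equatorial): E = 0.00 kcal/mol.
Chair II is the more stable (lower-energy) conformer, and in that chair the phenyl group is equatorial.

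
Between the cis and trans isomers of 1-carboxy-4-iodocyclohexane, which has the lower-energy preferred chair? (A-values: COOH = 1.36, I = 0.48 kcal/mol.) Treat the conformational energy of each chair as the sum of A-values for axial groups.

trans

At 1,4 positions (parity opposite): cis → (a,e or e,a); trans → (e,e or a,a).
Best chair for cis: E = 0.48 kcal/mol; best chair for trans: E = 0.00 kcal/mol.
The trans isomer is lower by 0.48 kcal/mol.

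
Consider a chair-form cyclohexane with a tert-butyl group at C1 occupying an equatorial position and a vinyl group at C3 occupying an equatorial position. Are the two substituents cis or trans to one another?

cis

C1 and C3 have the same parity, so their axial bonds point in the same direction.
With same-parity carbons, two substituents on the same face are both axial or both equatorial; opposite faces give one of each.
Here the groups are equatorial/equatorial → same face → cis.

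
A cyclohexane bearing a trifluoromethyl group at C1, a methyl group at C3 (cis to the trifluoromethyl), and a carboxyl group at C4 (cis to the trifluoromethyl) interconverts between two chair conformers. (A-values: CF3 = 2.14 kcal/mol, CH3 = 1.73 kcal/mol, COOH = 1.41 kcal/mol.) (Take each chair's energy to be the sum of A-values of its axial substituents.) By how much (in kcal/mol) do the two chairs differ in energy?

Chair I (trifluoromethyl axial, methyl axial, carboxyl equatorial): E = 3.87 kcal/mol.
Chair II (trifluoromethyl equatorial, methyl equatorial, carboxyl axial): E = 1.41 kcal/mol.
ΔE = 3.87 − 1.41 = 2.46 kcal/mol; chair II is more stable.

2.46 kcal/mol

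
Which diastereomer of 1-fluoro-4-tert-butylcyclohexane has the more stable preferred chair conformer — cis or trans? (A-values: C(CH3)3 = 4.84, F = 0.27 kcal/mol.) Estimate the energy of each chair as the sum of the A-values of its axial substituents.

At 1,4 positions (parity opposite): cis → (a,e or e,a); trans → (e,e or a,a).
Best chair for cis: E = 0.27 kcal/mol; best chair for trans: E = 0.00 kcal/mol.
The trans isomer is lower by 0.27 kcal/mol.

trans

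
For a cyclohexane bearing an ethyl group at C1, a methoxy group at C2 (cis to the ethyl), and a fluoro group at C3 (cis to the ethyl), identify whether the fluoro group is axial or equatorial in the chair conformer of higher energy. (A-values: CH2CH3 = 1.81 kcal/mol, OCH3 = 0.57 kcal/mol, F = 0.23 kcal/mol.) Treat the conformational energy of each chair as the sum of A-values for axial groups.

axial

Chair I (ethyl axial, methoxy equatorial, fluoro axial): E = 2.04 kcal/mol.
Chair II (ethyl equatorial, methoxy axial, fluoro equatorial): E = 0.57 kcal/mol.
Chair I is the less stable (higher-energy) conformer, and in that chair the fluoro group is axial.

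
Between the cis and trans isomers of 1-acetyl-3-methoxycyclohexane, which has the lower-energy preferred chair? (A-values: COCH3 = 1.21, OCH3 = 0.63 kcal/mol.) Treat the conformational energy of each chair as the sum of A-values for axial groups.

At 1,3 positions (parity same): cis → (e,e or a,a); trans → (a,e or e,a).
Best chair for cis: E = 0.00 kcal/mol; best chair for trans: E = 0.63 kcal/mol.
The cis isomer is lower by 0.63 kcal/mol.

cis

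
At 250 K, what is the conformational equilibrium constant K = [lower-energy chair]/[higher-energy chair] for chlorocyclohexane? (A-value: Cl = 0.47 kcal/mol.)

K ≈ 2.58

One chair has the chloro group axial (E = 0.47 kcal/mol) and the other has it equatorial (E = 0).
ΔG = 0.47 kcal/mol between the two chairs.
K = exp(ΔG/RT) with R = 1.987×10⁻³ kcal mol⁻¹ K⁻¹ and T = 250 K gives K ≈ 2.58.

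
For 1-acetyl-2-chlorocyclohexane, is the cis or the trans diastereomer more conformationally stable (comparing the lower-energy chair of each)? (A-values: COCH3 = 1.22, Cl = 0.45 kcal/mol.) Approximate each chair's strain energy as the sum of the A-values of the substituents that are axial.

trans

At 1,2 positions (parity opposite): cis → (a,e or e,a); trans → (e,e or a,a).
Best chair for cis: E = 0.45 kcal/mol; best chair for trans: E = 0.00 kcal/mol.
The trans isomer is lower by 0.45 kcal/mol.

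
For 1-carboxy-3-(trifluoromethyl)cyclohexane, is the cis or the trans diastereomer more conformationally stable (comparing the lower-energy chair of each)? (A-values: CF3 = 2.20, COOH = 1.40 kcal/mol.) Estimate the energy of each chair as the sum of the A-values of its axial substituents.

cis

At 1,3 positions (parity same): cis → (e,e or a,a); trans → (a,e or e,a).
Best chair for cis: E = 0.00 kcal/mol; best chair for trans: E = 1.40 kcal/mol.
The cis isomer is lower by 1.40 kcal/mol.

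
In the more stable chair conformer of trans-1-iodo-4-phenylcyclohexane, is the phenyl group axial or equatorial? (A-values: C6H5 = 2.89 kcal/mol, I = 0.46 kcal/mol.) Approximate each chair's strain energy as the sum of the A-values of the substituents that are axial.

C1 and C4 have opposite parity, so for the trans isomer the two substituents are e,e in one chair and a,a in the other.
Chair I (phenyl axial, iodo axial): E = 3.35 kcal/mol.
Chair II (phenyl equatorial, iodo equatorial): E = 0.00 kcal/mol.
Chair II is the more stable (lower-energy) conformer, and in that chair the phenyl group is equatorial.

equatorial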